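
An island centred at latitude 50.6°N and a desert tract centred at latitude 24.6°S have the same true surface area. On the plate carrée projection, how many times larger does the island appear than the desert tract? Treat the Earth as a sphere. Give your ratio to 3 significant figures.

1.43

Plate carrée maps x = Rλ, y = Rφ. The meridian scale is h = 1 and the parallel scale is k = 1/cos φ = sec φ.
Areal scale at 50.6°: h·k = 1.000 × 1.575 = 1.575.
Areal scale at 24.6°: h·k = 1.000 × 1.100 = 1.100.
Ratio = 1.575/1.100 ≈ 1.43.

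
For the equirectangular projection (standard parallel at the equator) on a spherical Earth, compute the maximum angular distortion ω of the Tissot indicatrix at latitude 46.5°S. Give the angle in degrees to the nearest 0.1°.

21.3°

Plate carrée maps x = Rλ, y = Rφ. The meridian scale is h = 1 and the parallel scale is k = 1/cos φ = sec φ.
At 46.5°: h = 1.000, k = 1.453; principal scales a = 1.453, b = 1.000.
sin(ω/2) = (a − b)/(a + b) = 0.4527/2.453 = 0.1846, so ω = 2 arcsin(0.1846) ≈ 21.3°.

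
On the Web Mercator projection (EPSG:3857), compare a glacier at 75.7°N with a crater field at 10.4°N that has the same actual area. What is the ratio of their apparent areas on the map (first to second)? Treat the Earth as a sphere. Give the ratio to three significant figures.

Mercator areal scale is sec²φ.
At 75.7°: sec²(75.7°) = 1/0.2470² = 16.39.
At 10.4°: sec²(10.4°) = 1/0.9836² = 1.034.
Ratio = 16.39/1.034 = cos²(10.4°)/cos²(75.7°) ≈ 15.9.

15.9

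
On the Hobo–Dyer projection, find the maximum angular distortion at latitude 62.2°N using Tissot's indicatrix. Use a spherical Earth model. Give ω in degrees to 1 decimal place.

58.2°

Hobo–Dyer is a cylindrical equal-area projection with standard parallels at ±37.5°. A cylindrical equal-area projection with standard parallel φ₀ has meridian scale h = cos φ / cos φ₀ and parallel scale k = cos φ₀ / cos φ (so areas are preserved, h·k = 1).
At 62.2°: h = 0.5879, k = 1.701; principal scales a = 1.701, b = 0.5879.
sin(ω/2) = (a − b)/(a + b) = 1.113/2.289 = 0.4863, so ω = 2 arcsin(0.4863) ≈ 58.2°.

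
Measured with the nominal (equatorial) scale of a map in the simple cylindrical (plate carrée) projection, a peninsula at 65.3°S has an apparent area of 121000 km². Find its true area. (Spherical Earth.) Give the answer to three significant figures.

50600 km²

Plate carrée maps x = Rλ, y = Rφ. The meridian scale is h = 1 and the parallel scale is k = 1/cos φ = sec φ.
Areal scale = h·k = 1 × sec φ; at 65.3°, h = 1.000, k = 2.393, so h·k = 2.393.
True area = apparent / (areal scale) = 121000 / 2.393 ≈ 50600 km².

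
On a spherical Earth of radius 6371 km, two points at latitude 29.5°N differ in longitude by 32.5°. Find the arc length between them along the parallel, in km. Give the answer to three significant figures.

3150 km

Arc length along a parallel = R cos φ · Δλ (with Δλ in radians).
= 6371 × cos 29.5° × (32.5° × π/180) = 6371 × 0.8704 × 0.5672 ≈ 3150 km.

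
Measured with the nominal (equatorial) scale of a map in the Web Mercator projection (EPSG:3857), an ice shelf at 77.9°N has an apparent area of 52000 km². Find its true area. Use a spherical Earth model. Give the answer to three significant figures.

2280 km²

Mercator is conformal, so the point scale is isotropic: h = k = sec φ = 1/cos φ.
Areal scale = k² = sec²φ = 1/cos²(77.9°) = 1/0.2096² = 22.76.
True area = apparent / (areal scale) = 52000 / 22.76 ≈ 2280 km².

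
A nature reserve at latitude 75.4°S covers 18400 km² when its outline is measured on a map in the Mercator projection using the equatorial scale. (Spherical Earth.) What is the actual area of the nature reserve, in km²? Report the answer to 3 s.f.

1170 km²

The Mercator projection is conformal; its linear scale factor is the same in every direction and equals sec φ = 1/cos φ.
Areal scale = k² = sec²φ = 1/cos²(75.4°) = 1/0.2521² = 15.74.
True area = apparent / (areal scale) = 18400 / 15.74 ≈ 1170 km².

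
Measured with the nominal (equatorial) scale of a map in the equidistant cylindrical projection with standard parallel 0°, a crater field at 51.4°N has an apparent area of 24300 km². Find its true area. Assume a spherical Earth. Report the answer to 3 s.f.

15200 km²

Plate carrée maps x = Rλ, y = Rφ. The meridian scale is h = 1 and the parallel scale is k = 1/cos φ = sec φ.
Areal scale = h·k = 1 × sec φ; at 51.4°, h = 1.000, k = 1.603, so h·k = 1.603.
True area = apparent / (areal scale) = 24300 / 1.603 ≈ 15200 km².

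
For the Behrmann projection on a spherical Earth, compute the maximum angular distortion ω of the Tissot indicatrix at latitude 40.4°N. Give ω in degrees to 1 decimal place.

14.7°

The Behrmann projection is cylindrical equal-area with φ₀ = 30°. Cylindrical equal-area (φ₀ = 30°): h = cos φ / cos 30° along meridians, k = cos 30° / cos φ along parallels; h·k = 1.
At 40.4°: h = 0.8793, k = 1.137; principal scales a = 1.137, b = 0.8793.
sin(ω/2) = (a − b)/(a + b) = 0.2579/2.017 = 0.1279, so ω = 2 arcsin(0.1279) ≈ 14.7°.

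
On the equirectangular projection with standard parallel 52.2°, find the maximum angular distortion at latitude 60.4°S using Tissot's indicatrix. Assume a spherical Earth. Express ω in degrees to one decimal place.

12.3°

With standard parallel φ₀ = 52.2°, the equirectangular projection gives x = Rλ cos φ₀, y = Rφ, so h = 1 and k = cos 52.2° / cos φ.
At 60.4°: h = 1.000, k = 1.241; principal scales a = 1.241, b = 1.000.
sin(ω/2) = (a − b)/(a + b) = 0.2408/2.241 = 0.1075, so ω = 2 arcsin(0.1075) ≈ 12.3°.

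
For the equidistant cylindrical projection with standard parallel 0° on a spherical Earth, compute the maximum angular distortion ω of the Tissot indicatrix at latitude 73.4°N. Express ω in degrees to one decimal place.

67.5°

For the equirectangular projection with φ₀ = 0 (plate carrée), h = 1 along meridians and k = sec φ along parallels.
At 73.4°: h = 1.000, k = 3.500; principal scales a = 3.500, b = 1.000.
sin(ω/2) = (a − b)/(a + b) = 2.500/4.500 = 0.5556, so ω = 2 arcsin(0.5556) ≈ 67.5°.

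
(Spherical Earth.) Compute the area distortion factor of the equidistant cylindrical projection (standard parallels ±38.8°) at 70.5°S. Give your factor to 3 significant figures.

With standard parallel φ₀ = 38.8°, the equirectangular projection gives x = Rλ cos φ₀, y = Rφ, so h = 1 and k = cos 38.8° / cos φ.
Areal scale = h·k = 1 × cos φ₀ / cos φ; at 70.5°, h = 1.000, k = 2.335, so h·k = 2.335.

2.33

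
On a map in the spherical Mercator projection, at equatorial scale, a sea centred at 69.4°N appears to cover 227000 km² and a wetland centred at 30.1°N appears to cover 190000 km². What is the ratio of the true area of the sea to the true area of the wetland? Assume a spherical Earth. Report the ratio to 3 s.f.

0.198

Since Mercator area scale is 1/cos²φ, the true area equals the apparent area multiplied by cos²φ.
True area of sea: 227000 × cos²(69.4°) = 227000 × 0.1238 = 28100 km².
True area of wetland: 190000 × cos²(30.1°) = 190000 × 0.7485 = 142200 km².
Ratio = 28100 / 142200 ≈ 0.198.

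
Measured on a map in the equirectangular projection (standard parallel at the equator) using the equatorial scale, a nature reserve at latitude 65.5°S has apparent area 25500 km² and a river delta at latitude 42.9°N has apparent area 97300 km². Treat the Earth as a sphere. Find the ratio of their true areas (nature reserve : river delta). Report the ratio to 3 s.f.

Plate carrée has h = 1 and k = sec φ, giving areal scale sec φ; true area = (apparent area) · cos φ.
True area of nature reserve: 25500 × cos(65.5°) = 25500 × 0.4147 = 10570 km².
True area of river delta: 97300 × cos(42.9°) = 97300 × 0.7325 = 71280 km².
Ratio = 10570 / 71280 ≈ 0.148.

0.148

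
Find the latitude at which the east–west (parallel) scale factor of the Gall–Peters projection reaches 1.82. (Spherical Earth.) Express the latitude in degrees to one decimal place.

67.1°

The Gall–Peters projection is cylindrical equal-area with φ₀ = 45°. Cylindrical equal-area (φ₀ = 45°): h = cos φ / cos 45° along meridians, k = cos 45° / cos φ along parallels; h·k = 1.
k = cos φ₀ / cos φ = 1.82  ⇒  cos φ = cos 45° / 1.82 = 0.3885.
φ = arccos(0.3885) ≈ 67.1°.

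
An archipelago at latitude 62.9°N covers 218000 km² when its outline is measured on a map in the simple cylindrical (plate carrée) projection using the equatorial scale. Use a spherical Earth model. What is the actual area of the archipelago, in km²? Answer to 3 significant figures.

99300 km²

For the equirectangular projection with φ₀ = 0 (plate carrée), h = 1 along meridians and k = sec φ along parallels.
Areal scale = h·k = 1 × sec φ; at 62.9°, h = 1.000, k = 2.195, so h·k = 2.195.
True area = apparent / (areal scale) = 218000 / 2.195 ≈ 99300 km².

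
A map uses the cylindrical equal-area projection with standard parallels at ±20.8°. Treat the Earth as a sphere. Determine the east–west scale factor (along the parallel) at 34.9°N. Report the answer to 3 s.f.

1.14

For cylindrical equal-area with standard parallel φ₀, h = cos φ / cos φ₀ and k = cos φ₀ / cos φ, so h·k = 1.
k = cos 20.8° / cos 34.9° = 0.9348/0.8202 = 1.140.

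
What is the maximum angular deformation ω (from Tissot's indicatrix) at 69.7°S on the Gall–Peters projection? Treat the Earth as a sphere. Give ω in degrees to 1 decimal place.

75.5°

Gall–Peters is a cylindrical equal-area projection with standard parallels at ±45°. Cylindrical equal-area (φ₀ = 45°): h = cos φ / cos 45° along meridians, k = cos 45° / cos φ along parallels; h·k = 1.
At 69.7°: h = 0.4906, k = 2.038; principal scales a = 2.038, b = 0.4906.
sin(ω/2) = (a − b)/(a + b) = 1.548/2.529 = 0.6120, so ω = 2 arcsin(0.6120) ≈ 75.5°.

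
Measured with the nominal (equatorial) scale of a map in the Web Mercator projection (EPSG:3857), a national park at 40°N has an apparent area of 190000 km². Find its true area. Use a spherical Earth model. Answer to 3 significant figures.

111000 km²

For Mercator, h = k = sec φ (a conformal cylindrical projection has a single point scale, 1/cos φ).
Areal scale = k² = sec²φ = 1/cos²(40°) = 1/0.7660² = 1.704.
True area = apparent / (areal scale) = 190000 / 1.704 ≈ 111000 km².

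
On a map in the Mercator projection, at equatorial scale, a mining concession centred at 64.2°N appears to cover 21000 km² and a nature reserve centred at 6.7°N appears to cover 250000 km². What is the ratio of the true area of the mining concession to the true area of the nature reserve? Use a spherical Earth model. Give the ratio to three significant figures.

0.0161

On Mercator the areal scale is sec²φ, so true area = apparent × cos²φ.
True area of mining concession: 21000 × cos²(64.2°) = 21000 × 0.1894 = 3978 km².
True area of nature reserve: 250000 × cos²(6.7°) = 250000 × 0.9864 = 246600 km².
Ratio = 3978 / 246600 ≈ 0.0161.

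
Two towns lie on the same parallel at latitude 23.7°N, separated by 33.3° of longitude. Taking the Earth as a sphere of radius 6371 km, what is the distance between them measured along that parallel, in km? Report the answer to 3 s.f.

3390 km

Arc length along a parallel = R cos φ · Δλ (with Δλ in radians).
= 6371 × cos 23.7° × (33.3° × π/180) = 6371 × 0.9157 × 0.5812 ≈ 3390 km.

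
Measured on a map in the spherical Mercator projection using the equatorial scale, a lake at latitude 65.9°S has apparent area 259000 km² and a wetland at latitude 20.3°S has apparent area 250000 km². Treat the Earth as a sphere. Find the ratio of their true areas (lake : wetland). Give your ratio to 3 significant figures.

0.196

On Mercator the areal scale is sec²φ, so true area = apparent × cos²φ.
True area of lake: 259000 × cos²(65.9°) = 259000 × 0.1667 = 43180 km².
True area of wetland: 250000 × cos²(20.3°) = 250000 × 0.8796 = 219900 km².
Ratio = 43180 / 219900 ≈ 0.196.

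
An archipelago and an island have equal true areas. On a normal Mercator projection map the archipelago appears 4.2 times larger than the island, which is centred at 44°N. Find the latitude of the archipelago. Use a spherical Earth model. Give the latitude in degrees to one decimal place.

On Mercator, (apparent₁)/(apparent₂) = sec²φ₁ / sec²φ₂ when true areas are equal.
cos²φ₂ / cos²φ₁ = 4.2  ⇒  cos φ₁ = cos 44° / √4.2 = 0.7193/2.049 = 0.3510.
φ₁ = arccos(0.3510) ≈ 69.5°.

69.5°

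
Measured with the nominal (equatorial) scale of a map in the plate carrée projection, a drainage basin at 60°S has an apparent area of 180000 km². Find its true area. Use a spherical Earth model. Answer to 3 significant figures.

In the plate carrée (x = Rλ, y = Rφ), meridians are true-scale (h = 1) and parallels are stretched by k = sec φ.
Areal scale = h·k = 1 × sec φ; at 60°, h = 1.000, k = 2.000, so h·k = 2.000.
True area = apparent / (areal scale) = 180000 / 2.000 ≈ 90000 km².

90000 km²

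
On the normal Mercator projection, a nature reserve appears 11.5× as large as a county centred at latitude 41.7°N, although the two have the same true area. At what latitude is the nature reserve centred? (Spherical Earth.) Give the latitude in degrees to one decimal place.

Mercator areal scale is sec²φ, so apparent-area ratio = sec²φ₁ / sec²φ₂ = cos²φ₂ / cos²φ₁.
cos²φ₂ / cos²φ₁ = 11.5  ⇒  cos φ₁ = cos 41.7° / √11.5 = 0.7466/3.391 = 0.2202.
φ₁ = arccos(0.2202) ≈ 77.3°.

77.3°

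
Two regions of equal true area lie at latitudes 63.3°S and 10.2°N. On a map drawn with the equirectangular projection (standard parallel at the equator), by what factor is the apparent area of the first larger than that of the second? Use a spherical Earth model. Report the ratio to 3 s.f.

For the equirectangular projection with φ₀ = 0 (plate carrée), h = 1 along meridians and k = sec φ along parallels.
Areal scale at 63.3°: h·k = 1.000 × 2.226 = 2.226.
Areal scale at 10.2°: h·k = 1.000 × 1.016 = 1.016.
Ratio = 2.226/1.016 ≈ 2.19.

2.19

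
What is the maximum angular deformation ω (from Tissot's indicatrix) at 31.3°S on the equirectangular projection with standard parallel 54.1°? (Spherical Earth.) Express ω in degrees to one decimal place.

21.4°

The equidistant cylindrical projection with φ₀ = 54.1° has h = 1 (meridians true) and k = cos φ₀ / cos φ along parallels.
At 31.3°: h = 1.000, k = 0.6862; principal scales a = 1.000, b = 0.6862.
sin(ω/2) = (a − b)/(a + b) = 0.3138/1.686 = 0.1861, so ω = 2 arcsin(0.1861) ≈ 21.4°.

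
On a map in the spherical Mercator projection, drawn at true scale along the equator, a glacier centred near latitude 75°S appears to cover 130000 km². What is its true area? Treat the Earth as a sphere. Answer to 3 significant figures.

The Mercator projection is conformal; its linear scale factor is the same in every direction and equals sec φ = 1/cos φ.
Areal scale = k² = sec²φ = 1/cos²(75°) = 1/0.2588² = 14.93.
True area = apparent / (areal scale) = 130000 / 14.93 ≈ 8710 km².

8710 km²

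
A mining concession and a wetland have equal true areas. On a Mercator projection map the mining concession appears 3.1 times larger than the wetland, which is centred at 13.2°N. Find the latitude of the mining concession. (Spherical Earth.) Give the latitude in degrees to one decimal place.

For equal true areas on Mercator, apparent areas scale as sec²φ, so the ratio is cos²φ₂ / cos²φ₁.
cos²φ₂ / cos²φ₁ = 3.1  ⇒  cos φ₁ = cos 13.2° / √3.1 = 0.9736/1.761 = 0.5530.
φ₁ = arccos(0.5530) ≈ 56.4°.

56.4°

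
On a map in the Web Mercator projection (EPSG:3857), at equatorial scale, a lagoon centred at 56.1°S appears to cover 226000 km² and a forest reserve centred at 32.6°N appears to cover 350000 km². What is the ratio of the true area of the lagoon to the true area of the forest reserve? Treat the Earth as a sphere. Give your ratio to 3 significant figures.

Mercator's areal exaggeration is sec²φ; hence true area = (apparent area) · cos²φ.
True area of lagoon: 226000 × cos²(56.1°) = 226000 × 0.3111 = 70300 km².
True area of forest reserve: 350000 × cos²(32.6°) = 350000 × 0.7097 = 248400 km².
Ratio = 70300 / 248400 ≈ 0.283.

0.283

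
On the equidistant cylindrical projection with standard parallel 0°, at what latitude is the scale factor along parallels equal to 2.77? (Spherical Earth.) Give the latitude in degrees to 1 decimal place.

68.8°

Plate carrée: h = 1, k = sec φ along parallels.
sec φ = 2.77  ⇒  cos φ = 0.3610  ⇒  φ ≈ 68.8°.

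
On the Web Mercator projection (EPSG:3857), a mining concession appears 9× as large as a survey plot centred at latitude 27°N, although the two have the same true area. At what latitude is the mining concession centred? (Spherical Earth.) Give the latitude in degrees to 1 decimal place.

Mercator areal scale is sec²φ, so apparent-area ratio = sec²φ₁ / sec²φ₂ = cos²φ₂ / cos²φ₁.
cos²φ₂ / cos²φ₁ = 9  ⇒  cos φ₁ = cos 27° / √9 = 0.8910/3.000 = 0.2970.
φ₁ = arccos(0.2970) ≈ 72.7°.

72.7°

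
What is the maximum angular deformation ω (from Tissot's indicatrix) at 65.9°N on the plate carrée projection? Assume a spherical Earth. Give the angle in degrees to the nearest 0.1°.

For the equirectangular projection with φ₀ = 0 (plate carrée), h = 1 along meridians and k = sec φ along parallels.
At 65.9°: h = 1.000, k = 2.449; principal scales a = 2.449, b = 1.000.
sin(ω/2) = (a − b)/(a + b) = 1.449/3.449 = 0.4201, so ω = 2 arcsin(0.4201) ≈ 49.7°.

49.7°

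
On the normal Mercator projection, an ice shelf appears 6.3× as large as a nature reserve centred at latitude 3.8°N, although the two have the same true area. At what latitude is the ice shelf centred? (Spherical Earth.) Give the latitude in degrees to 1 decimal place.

On Mercator, (apparent₁)/(apparent₂) = sec²φ₁ / sec²φ₂ when true areas are equal.
cos²φ₂ / cos²φ₁ = 6.3  ⇒  cos φ₁ = cos 3.8° / √6.3 = 0.9978/2.510 = 0.3975.
φ₁ = arccos(0.3975) ≈ 66.6°.

66.6°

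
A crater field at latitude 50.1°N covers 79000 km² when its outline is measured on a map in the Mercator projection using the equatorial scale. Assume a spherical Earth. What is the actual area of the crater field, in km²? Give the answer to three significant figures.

The Mercator projection is conformal; its linear scale factor is the same in every direction and equals sec φ = 1/cos φ.
Areal scale = k² = sec²φ = 1/cos²(50.1°) = 1/0.6414² = 2.430.
True area = apparent / (areal scale) = 79000 / 2.430 ≈ 32500 km².

32500 km²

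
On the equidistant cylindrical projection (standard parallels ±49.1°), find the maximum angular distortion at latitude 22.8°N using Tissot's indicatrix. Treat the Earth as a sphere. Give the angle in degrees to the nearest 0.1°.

With standard parallel φ₀ = 49.1°, the equirectangular projection gives x = Rλ cos φ₀, y = Rφ, so h = 1 and k = cos 49.1° / cos φ.
At 22.8°: h = 1.000, k = 0.7102; principal scales a = 1.000, b = 0.7102.
sin(ω/2) = (a − b)/(a + b) = 0.2898/1.710 = 0.1694, so ω = 2 arcsin(0.1694) ≈ 19.5°.

19.5°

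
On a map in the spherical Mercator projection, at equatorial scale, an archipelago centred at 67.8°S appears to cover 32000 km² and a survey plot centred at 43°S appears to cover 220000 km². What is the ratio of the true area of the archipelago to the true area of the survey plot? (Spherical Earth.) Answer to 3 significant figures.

Since Mercator area scale is 1/cos²φ, the true area equals the apparent area multiplied by cos²φ.
True area of archipelago: 32000 × cos²(67.8°) = 32000 × 0.1428 = 4568 km².
True area of survey plot: 220000 × cos²(43°) = 220000 × 0.5349 = 117700 km².
Ratio = 4568 / 117700 ≈ 0.0388.

0.0388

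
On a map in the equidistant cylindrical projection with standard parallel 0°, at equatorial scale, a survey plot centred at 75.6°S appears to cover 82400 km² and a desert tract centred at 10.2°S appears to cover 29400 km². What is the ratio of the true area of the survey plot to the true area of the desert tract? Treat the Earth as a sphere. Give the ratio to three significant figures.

0.708

Plate carrée has h = 1 and k = sec φ, giving areal scale sec φ; true area = (apparent area) · cos φ.
True area of survey plot: 82400 × cos(75.6°) = 82400 × 0.2487 = 20490 km².
True area of desert tract: 29400 × cos(10.2°) = 29400 × 0.9842 = 28940 km².
Ratio = 20490 / 28940 ≈ 0.708.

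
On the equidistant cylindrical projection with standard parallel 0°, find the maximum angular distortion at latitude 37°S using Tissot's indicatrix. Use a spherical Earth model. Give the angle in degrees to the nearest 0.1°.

12.9°

Plate carrée maps x = Rλ, y = Rφ. The meridian scale is h = 1 and the parallel scale is k = 1/cos φ = sec φ.
At 37°: h = 1.000, k = 1.252; principal scales a = 1.252, b = 1.000.
sin(ω/2) = (a − b)/(a + b) = 0.2521/2.252 = 0.1120, so ω = 2 arcsin(0.1120) ≈ 12.9°.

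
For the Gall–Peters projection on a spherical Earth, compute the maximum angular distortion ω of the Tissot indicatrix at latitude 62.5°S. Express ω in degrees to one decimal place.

The Gall–Peters projection is cylindrical equal-area with φ₀ = 45°. A cylindrical equal-area projection with standard parallel φ₀ has meridian scale h = cos φ / cos φ₀ and parallel scale k = cos φ₀ / cos φ (so areas are preserved, h·k = 1).
At 62.5°: h = 0.6530, k = 1.531; principal scales a = 1.531, b = 0.6530.
sin(ω/2) = (a − b)/(a + b) = 0.8784/2.184 = 0.4021, so ω = 2 arcsin(0.4021) ≈ 47.4°.

47.4°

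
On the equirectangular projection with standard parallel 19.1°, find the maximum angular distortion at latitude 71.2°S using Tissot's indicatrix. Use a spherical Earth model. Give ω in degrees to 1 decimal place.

In the equirectangular projection with standard parallel φ₀ = 19.1° (x = Rλ cos φ₀, y = Rφ), meridians are true-scale (h = 1) and the parallel scale is k = cos φ₀ / cos φ.
At 71.2°: h = 1.000, k = 2.932; principal scales a = 2.932, b = 1.000.
sin(ω/2) = (a − b)/(a + b) = 1.932/3.932 = 0.4914, so ω = 2 arcsin(0.4914) ≈ 58.9°.

58.9°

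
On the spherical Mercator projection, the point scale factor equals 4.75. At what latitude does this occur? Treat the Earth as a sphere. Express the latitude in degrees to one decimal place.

77.8°

Mercator scale is k = sec φ = 1/cos φ.
1/cos φ = 4.75  ⇒  cos φ = 0.2105  ⇒  φ = arccos(0.2105) ≈ 77.8°.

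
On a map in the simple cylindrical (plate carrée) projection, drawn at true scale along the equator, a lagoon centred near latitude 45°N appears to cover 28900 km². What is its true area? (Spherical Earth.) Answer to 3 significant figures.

20400 km²

For the equirectangular projection with φ₀ = 0 (plate carrée), h = 1 along meridians and k = sec φ along parallels.
Areal scale = h·k = 1 × sec φ; at 45°, h = 1.000, k = 1.414, so h·k = 1.414.
True area = apparent / (areal scale) = 28900 / 1.414 ≈ 20400 km².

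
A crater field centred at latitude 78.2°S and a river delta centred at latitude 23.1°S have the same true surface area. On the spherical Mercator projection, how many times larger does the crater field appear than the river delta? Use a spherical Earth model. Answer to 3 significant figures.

Mercator areal scale is sec²φ.
At 78.2°: sec²(78.2°) = 1/0.2045² = 23.91.
At 23.1°: sec²(23.1°) = 1/0.9198² = 1.182.
Ratio = 23.91/1.182 = cos²(23.1°)/cos²(78.2°) ≈ 20.2.

20.2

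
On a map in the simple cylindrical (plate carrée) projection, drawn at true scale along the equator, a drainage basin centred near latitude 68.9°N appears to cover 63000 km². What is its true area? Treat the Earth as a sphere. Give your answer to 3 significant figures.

Plate carrée maps x = Rλ, y = Rφ. The meridian scale is h = 1 and the parallel scale is k = 1/cos φ = sec φ.
Areal scale = h·k = 1 × sec φ; at 68.9°, h = 1.000, k = 2.778, so h·k = 2.778.
True area = apparent / (areal scale) = 63000 / 2.778 ≈ 22700 km².

22700 km²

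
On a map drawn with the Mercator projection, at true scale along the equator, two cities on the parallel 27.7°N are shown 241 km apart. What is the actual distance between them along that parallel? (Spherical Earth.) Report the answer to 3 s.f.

213 km

Mercator is conformal, so the point scale is isotropic: h = k = sec φ = 1/cos φ.
Along the parallel at 27.7°, map distances are exaggerated by k = sec 27.7° = 1.129.
True distance = 241 / 1.129 = 241 × cos 27.7° ≈ 213 km.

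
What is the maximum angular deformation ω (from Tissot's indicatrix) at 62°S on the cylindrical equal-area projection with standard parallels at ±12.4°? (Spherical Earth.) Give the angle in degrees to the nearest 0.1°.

77.3°

A cylindrical equal-area projection with standard parallel φ₀ has meridian scale h = cos φ / cos φ₀ and parallel scale k = cos φ₀ / cos φ (so areas are preserved, h·k = 1).
At 62°: h = 0.4807, k = 2.080; principal scales a = 2.080, b = 0.4807.
sin(ω/2) = (a − b)/(a + b) = 1.600/2.561 = 0.6246, so ω = 2 arcsin(0.6246) ≈ 77.3°.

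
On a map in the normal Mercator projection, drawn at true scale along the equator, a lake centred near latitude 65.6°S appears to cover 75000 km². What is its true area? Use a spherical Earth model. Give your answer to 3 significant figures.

12800 km²

Mercator is conformal, so the point scale is isotropic: h = k = sec φ = 1/cos φ.
Areal scale = k² = sec²φ = 1/cos²(65.6°) = 1/0.4131² = 5.860.
True area = apparent / (areal scale) = 75000 / 5.860 ≈ 12800 km².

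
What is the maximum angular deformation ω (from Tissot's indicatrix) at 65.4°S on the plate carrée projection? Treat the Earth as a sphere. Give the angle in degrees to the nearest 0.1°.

48.7°

In the plate carrée (x = Rλ, y = Rφ), meridians are true-scale (h = 1) and parallels are stretched by k = sec φ.
At 65.4°: h = 1.000, k = 2.402; principal scales a = 2.402, b = 1.000.
sin(ω/2) = (a − b)/(a + b) = 1.402/3.402 = 0.4121, so ω = 2 arcsin(0.4121) ≈ 48.7°.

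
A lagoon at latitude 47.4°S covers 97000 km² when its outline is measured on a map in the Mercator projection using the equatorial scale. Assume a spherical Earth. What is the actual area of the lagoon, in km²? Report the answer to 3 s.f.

Mercator is conformal, so the point scale is isotropic: h = k = sec φ = 1/cos φ.
Areal scale = k² = sec²φ = 1/cos²(47.4°) = 1/0.6769² = 2.183.
True area = apparent / (areal scale) = 97000 / 2.183 ≈ 44400 km².

44400 km²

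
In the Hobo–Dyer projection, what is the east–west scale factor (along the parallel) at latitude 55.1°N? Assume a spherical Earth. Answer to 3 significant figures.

The Hobo–Dyer projection is cylindrical equal-area with φ₀ = 37.5°. For cylindrical equal-area with standard parallel φ₀, h = cos φ / cos φ₀ and k = cos φ₀ / cos φ, so h·k = 1.
k = cos 37.5° / cos 55.1° = 0.7934/0.5721 = 1.387.

1.39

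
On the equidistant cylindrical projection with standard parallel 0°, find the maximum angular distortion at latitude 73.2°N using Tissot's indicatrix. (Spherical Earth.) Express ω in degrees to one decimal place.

66.9°

For the equirectangular projection with φ₀ = 0 (plate carrée), h = 1 along meridians and k = sec φ along parallels.
At 73.2°: h = 1.000, k = 3.460; principal scales a = 3.460, b = 1.000.
sin(ω/2) = (a − b)/(a + b) = 2.460/4.460 = 0.5516, so ω = 2 arcsin(0.5516) ≈ 66.9°.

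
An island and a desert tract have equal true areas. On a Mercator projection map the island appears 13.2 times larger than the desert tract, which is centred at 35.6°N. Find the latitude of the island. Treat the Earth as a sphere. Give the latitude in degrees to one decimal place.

Mercator areal scale is sec²φ, so apparent-area ratio = sec²φ₁ / sec²φ₂ = cos²φ₂ / cos²φ₁.
cos²φ₂ / cos²φ₁ = 13.2  ⇒  cos φ₁ = cos 35.6° / √13.2 = 0.8131/3.633 = 0.2238.
φ₁ = arccos(0.2238) ≈ 77.1°.

77.1°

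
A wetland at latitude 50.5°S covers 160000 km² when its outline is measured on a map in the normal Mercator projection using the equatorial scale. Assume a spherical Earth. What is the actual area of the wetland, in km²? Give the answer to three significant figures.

Mercator is conformal, so the point scale is isotropic: h = k = sec φ = 1/cos φ.
Areal scale = k² = sec²φ = 1/cos²(50.5°) = 1/0.6361² = 2.472.
True area = apparent / (areal scale) = 160000 / 2.472 ≈ 64700 km².

64700 km²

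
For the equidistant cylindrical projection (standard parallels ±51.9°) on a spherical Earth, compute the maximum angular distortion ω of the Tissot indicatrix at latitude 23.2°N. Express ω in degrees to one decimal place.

22.7°

In the equirectangular projection with standard parallel φ₀ = 51.9° (x = Rλ cos φ₀, y = Rφ), meridians are true-scale (h = 1) and the parallel scale is k = cos φ₀ / cos φ.
At 23.2°: h = 1.000, k = 0.6713; principal scales a = 1.000, b = 0.6713.
sin(ω/2) = (a − b)/(a + b) = 0.3287/1.671 = 0.1967, so ω = 2 arcsin(0.1967) ≈ 22.7°.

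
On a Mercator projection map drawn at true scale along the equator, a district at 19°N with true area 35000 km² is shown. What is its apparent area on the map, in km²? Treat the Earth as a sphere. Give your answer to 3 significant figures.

For Mercator, h = k = sec φ (a conformal cylindrical projection has a single point scale, 1/cos φ).
Areal scale = k² = sec²φ = 1/cos²(19°) = 1/0.9455² = 1.119.
Apparent area = 35000 × 1.119 ≈ 39100 km².

39100 km²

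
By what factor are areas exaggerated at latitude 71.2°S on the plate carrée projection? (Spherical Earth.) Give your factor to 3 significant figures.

3.10

In the plate carrée (x = Rλ, y = Rφ), meridians are true-scale (h = 1) and parallels are stretched by k = sec φ.
Areal scale = h·k = 1 × sec φ; at 71.2°, h = 1.000, k = 3.103, so h·k = 3.103.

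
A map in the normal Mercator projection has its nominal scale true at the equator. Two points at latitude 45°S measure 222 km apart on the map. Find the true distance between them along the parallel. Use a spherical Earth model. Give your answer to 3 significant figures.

157 km

For Mercator, h = k = sec φ (a conformal cylindrical projection has a single point scale, 1/cos φ).
Along the parallel at 45°, map distances are exaggerated by k = sec 45° = 1.414.
True distance = 222 / 1.414 = 222 × cos 45° ≈ 157 km.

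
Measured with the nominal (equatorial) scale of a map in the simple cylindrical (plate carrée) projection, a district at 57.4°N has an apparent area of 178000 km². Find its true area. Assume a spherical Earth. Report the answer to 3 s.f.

For the equirectangular projection with φ₀ = 0 (plate carrée), h = 1 along meridians and k = sec φ along parallels.
Areal scale = h·k = 1 × sec φ; at 57.4°, h = 1.000, k = 1.856, so h·k = 1.856.
True area = apparent / (areal scale) = 178000 / 1.856 ≈ 95900 km².

95900 km²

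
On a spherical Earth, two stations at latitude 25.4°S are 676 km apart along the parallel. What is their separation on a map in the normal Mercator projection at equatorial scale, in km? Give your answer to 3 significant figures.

748 km

The Mercator projection is conformal; its linear scale factor is the same in every direction and equals sec φ = 1/cos φ.
Along the parallel, k = sec 25.4° = 1/0.9033 = 1.107.
Map distance = 676 × 1.107 ≈ 748 km.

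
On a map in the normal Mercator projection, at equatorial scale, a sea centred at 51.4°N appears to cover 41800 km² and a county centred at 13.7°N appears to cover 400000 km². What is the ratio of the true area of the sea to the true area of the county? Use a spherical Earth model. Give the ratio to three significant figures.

On Mercator the areal scale is sec²φ, so true area = apparent × cos²φ.
True area of sea: 41800 × cos²(51.4°) = 41800 × 0.3892 = 16270 km².
True area of county: 400000 × cos²(13.7°) = 400000 × 0.9439 = 377600 km².
Ratio = 16270 / 377600 ≈ 0.0431.

0.0431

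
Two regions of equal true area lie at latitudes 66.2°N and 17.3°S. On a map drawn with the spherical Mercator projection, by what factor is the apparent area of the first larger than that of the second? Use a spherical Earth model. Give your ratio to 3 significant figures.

Mercator areal scale is sec²φ.
At 66.2°: sec²(66.2°) = 1/0.4035² = 6.141.
At 17.3°: sec²(17.3°) = 1/0.9548² = 1.097.
Ratio = 6.141/1.097 = cos²(17.3°)/cos²(66.2°) ≈ 5.60.

5.60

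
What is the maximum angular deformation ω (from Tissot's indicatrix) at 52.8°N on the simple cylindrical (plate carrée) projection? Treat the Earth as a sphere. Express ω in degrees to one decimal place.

For the equirectangular projection with φ₀ = 0 (plate carrée), h = 1 along meridians and k = sec φ along parallels.
At 52.8°: h = 1.000, k = 1.654; principal scales a = 1.654, b = 1.000.
sin(ω/2) = (a − b)/(a + b) = 0.6540/2.654 = 0.2464, so ω = 2 arcsin(0.2464) ≈ 28.5°.

28.5°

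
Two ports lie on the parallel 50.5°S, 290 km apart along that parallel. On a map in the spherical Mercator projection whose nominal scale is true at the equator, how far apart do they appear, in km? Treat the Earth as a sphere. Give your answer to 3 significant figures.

For Mercator, h = k = sec φ (a conformal cylindrical projection has a single point scale, 1/cos φ).
Along the parallel, k = sec 50.5° = 1/0.6361 = 1.572.
Map distance = 290 × 1.572 ≈ 456 km.

456 km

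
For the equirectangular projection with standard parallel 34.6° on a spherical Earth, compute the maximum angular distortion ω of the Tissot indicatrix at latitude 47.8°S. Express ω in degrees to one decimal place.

The equidistant cylindrical projection with φ₀ = 34.6° has h = 1 (meridians true) and k = cos φ₀ / cos φ along parallels.
At 47.8°: h = 1.000, k = 1.225; principal scales a = 1.225, b = 1.000.
sin(ω/2) = (a − b)/(a + b) = 0.2254/2.225 = 0.1013, so ω = 2 arcsin(0.1013) ≈ 11.6°.

11.6°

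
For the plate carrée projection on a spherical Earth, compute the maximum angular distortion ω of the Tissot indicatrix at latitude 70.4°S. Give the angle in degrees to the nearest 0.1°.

59.7°

In the plate carrée (x = Rλ, y = Rφ), meridians are true-scale (h = 1) and parallels are stretched by k = sec φ.
At 70.4°: h = 1.000, k = 2.981; principal scales a = 2.981, b = 1.000.
sin(ω/2) = (a − b)/(a + b) = 1.981/3.981 = 0.4976, so ω = 2 arcsin(0.4976) ≈ 59.7°.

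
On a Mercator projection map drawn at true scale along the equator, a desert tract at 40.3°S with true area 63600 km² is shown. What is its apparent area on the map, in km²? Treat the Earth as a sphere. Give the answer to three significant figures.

109000 km²

Mercator is conformal, so the point scale is isotropic: h = k = sec φ = 1/cos φ.
Areal scale = k² = sec²φ = 1/cos²(40.3°) = 1/0.7627² = 1.719.
Apparent area = 63600 × 1.719 ≈ 109000 km².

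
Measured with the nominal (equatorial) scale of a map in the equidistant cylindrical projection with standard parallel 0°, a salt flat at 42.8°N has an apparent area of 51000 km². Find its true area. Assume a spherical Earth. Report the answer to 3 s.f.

For the equirectangular projection with φ₀ = 0 (plate carrée), h = 1 along meridians and k = sec φ along parallels.
Areal scale = h·k = 1 × sec φ; at 42.8°, h = 1.000, k = 1.363, so h·k = 1.363.
True area = apparent / (areal scale) = 51000 / 1.363 ≈ 37400 km².

37400 km²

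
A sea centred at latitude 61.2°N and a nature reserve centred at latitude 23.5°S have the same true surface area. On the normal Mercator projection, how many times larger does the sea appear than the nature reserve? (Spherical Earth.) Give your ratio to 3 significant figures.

On Mercator, area is exaggerated by sec²φ = 1/cos²φ.
At 61.2°: sec²(61.2°) = 1/0.4818² = 4.309.
At 23.5°: sec²(23.5°) = 1/0.9171² = 1.189.
Ratio = 4.309/1.189 = cos²(23.5°)/cos²(61.2°) ≈ 3.62.

3.62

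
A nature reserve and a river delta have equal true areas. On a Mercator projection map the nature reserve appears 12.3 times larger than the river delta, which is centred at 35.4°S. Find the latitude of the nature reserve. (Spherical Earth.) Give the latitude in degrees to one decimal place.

76.6°

On Mercator, (apparent₁)/(apparent₂) = sec²φ₁ / sec²φ₂ when true areas are equal.
cos²φ₂ / cos²φ₁ = 12.3  ⇒  cos φ₁ = cos 35.4° / √12.3 = 0.8151/3.507 = 0.2324.
φ₁ = arccos(0.2324) ≈ 76.6°.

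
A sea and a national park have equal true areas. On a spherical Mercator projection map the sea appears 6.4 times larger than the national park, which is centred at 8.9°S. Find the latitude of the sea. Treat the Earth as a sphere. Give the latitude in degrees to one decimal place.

67.0°

Mercator areal scale is sec²φ, so apparent-area ratio = sec²φ₁ / sec²φ₂ = cos²φ₂ / cos²φ₁.
cos²φ₂ / cos²φ₁ = 6.4  ⇒  cos φ₁ = cos 8.9° / √6.4 = 0.9880/2.530 = 0.3905.
φ₁ = arccos(0.3905) ≈ 67.0°.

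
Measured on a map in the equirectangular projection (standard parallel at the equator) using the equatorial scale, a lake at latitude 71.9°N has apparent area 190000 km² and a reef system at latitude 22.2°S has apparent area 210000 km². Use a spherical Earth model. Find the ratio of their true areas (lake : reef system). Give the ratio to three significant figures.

0.304

On the plate carrée, areal scale = h·k = 1 × sec φ, so true area = apparent × cos φ.
True area of lake: 190000 × cos(71.9°) = 190000 × 0.3107 = 59030 km².
True area of reef system: 210000 × cos(22.2°) = 210000 × 0.9259 = 194400 km².
Ratio = 59030 / 194400 ≈ 0.304.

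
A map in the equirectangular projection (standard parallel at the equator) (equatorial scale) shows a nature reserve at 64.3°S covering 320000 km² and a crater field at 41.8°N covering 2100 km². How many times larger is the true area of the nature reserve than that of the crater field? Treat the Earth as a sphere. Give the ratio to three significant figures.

Plate carrée has h = 1 and k = sec φ, giving areal scale sec φ; true area = (apparent area) · cos φ.
True area of nature reserve: 320000 × cos(64.3°) = 320000 × 0.4337 = 138800 km².
True area of crater field: 2100 × cos(41.8°) = 2100 × 0.7455 = 1565 km².
Ratio = 138800 / 1565 ≈ 88.6.

88.6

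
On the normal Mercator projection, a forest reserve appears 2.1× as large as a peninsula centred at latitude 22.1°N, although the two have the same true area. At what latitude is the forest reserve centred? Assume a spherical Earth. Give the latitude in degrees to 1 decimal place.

50.3°

For equal true areas on Mercator, apparent areas scale as sec²φ, so the ratio is cos²φ₂ / cos²φ₁.
cos²φ₂ / cos²φ₁ = 2.1  ⇒  cos φ₁ = cos 22.1° / √2.1 = 0.9265/1.449 = 0.6394.
φ₁ = arccos(0.6394) ≈ 50.3°.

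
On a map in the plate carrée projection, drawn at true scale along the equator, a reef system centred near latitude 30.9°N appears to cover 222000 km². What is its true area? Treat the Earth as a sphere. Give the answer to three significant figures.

Plate carrée maps x = Rλ, y = Rφ. The meridian scale is h = 1 and the parallel scale is k = 1/cos φ = sec φ.
Areal scale = h·k = 1 × sec φ; at 30.9°, h = 1.000, k = 1.165, so h·k = 1.165.
True area = apparent / (areal scale) = 222000 / 1.165 ≈ 190000 km².

190000 km²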